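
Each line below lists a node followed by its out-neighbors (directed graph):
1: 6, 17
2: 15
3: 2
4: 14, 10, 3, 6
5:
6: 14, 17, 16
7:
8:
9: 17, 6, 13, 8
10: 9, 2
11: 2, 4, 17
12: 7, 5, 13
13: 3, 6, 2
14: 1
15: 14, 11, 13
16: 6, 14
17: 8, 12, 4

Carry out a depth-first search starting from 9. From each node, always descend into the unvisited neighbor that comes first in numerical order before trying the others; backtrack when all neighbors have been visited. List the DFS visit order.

9, 6, 14, 1, 17, 4, 3, 2, 15, 11, 13, 10, 8, 12, 5, 7, 16

Visit 9
9 → 6
6 → 14
14 → 1
1 → 17
17 → 4
4 → 3
3 → 2
2 → 15
15 → 11
15 → 13
4 → 10
17 → 8
17 → 12
12 → 5
12 → 7
6 → 16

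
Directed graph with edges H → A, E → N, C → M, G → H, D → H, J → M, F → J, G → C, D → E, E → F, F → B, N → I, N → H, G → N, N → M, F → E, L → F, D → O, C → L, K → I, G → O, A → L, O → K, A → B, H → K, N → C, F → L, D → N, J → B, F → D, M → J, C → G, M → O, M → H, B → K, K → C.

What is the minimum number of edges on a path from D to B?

Level 0: D
Level 1: E, H, N, O
Level 2: A, C, F, I, K, M
Level 3: B, G, J, L
B first appears at level 3.

3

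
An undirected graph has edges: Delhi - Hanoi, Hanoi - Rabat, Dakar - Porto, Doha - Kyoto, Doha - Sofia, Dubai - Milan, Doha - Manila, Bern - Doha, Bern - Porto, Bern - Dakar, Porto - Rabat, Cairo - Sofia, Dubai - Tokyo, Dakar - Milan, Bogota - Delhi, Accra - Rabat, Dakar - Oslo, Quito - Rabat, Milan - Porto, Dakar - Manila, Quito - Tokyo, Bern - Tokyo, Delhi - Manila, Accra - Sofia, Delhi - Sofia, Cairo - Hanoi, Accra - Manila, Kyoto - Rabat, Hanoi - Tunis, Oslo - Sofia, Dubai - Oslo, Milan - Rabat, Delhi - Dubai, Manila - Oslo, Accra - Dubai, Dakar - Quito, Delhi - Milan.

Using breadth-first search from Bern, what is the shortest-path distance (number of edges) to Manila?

Level 0: Bern
Level 1: Dakar, Doha, Porto, Tokyo
Level 2: Dubai, Kyoto, Manila, Milan, Oslo, Quito, Rabat, Sofia
Level 3: Accra, Cairo, Delhi, Hanoi
Level 4: Bogota, Tunis
Manila first appears at level 2.

2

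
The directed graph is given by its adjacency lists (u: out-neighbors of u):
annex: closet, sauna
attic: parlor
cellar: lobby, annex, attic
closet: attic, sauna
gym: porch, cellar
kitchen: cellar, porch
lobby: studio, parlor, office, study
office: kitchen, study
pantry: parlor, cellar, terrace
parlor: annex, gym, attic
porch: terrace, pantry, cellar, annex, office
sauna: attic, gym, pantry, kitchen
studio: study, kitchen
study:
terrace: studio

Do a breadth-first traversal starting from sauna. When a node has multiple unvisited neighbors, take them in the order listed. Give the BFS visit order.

sauna, attic, gym, pantry, kitchen, parlor, porch, cellar, terrace, annex, office, lobby, studio, closet, study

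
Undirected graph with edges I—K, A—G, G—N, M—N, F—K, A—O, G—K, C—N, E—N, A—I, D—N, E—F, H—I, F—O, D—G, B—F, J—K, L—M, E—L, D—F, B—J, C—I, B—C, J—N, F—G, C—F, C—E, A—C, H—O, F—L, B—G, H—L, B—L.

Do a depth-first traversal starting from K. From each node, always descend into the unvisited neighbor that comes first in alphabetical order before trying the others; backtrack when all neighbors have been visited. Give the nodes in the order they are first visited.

K, F, B, C, A, G, D, N, E, L, H, I, O, M, J

Visit K
K → F
F → B
B → C
C → A
A → G
G → D
D → N
N → E
E → L
L → H
H → I
H → O
L → M
N → J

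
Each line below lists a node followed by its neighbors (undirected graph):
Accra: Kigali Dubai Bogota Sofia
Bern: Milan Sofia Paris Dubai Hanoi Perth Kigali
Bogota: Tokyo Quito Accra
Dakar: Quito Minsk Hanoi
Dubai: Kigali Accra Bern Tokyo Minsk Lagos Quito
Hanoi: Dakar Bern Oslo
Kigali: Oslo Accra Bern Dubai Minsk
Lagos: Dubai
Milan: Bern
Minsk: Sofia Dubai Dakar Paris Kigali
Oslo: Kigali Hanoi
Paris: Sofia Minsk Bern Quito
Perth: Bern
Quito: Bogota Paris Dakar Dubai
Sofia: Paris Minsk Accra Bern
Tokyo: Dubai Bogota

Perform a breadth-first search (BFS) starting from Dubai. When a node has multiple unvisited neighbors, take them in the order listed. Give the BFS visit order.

Visit Dubai; enqueue Kigali, Accra, Bern, Tokyo, Minsk, Lagos, Quito → queue [Kigali, Accra, Bern, Tokyo, Minsk, Lagos, Quito]
Visit Kigali; enqueue Oslo → queue [Accra, Bern, Tokyo, Minsk, Lagos, Quito, Oslo]
Visit Accra; enqueue Bogota, Sofia → queue [Bern, Tokyo, Minsk, Lagos, Quito, Oslo, Bogota, Sofia]
Visit Bern; enqueue Milan, Paris, Hanoi, Perth → queue [Tokyo, Minsk, Lagos, Quito, Oslo, Bogota, Sofia, Milan, Paris, Hanoi, Perth]
Visit Tokyo → queue [Minsk, Lagos, Quito, Oslo, Bogota, Sofia, Milan, Paris, Hanoi, Perth]
Visit Minsk; enqueue Dakar → queue [Lagos, Quito, Oslo, Bogota, Sofia, Milan, Paris, Hanoi, Perth, Dakar]
Visit Lagos → queue [Quito, Oslo, Bogota, Sofia, Milan, Paris, Hanoi, Perth, Dakar]
Visit Quito → queue [Oslo, Bogota, Sofia, Milan, Paris, Hanoi, Perth, Dakar]
Visit Oslo → queue [Bogota, Sofia, Milan, Paris, Hanoi, Perth, Dakar]
Visit Bogota → queue [Sofia, Milan, Paris, Hanoi, Perth, Dakar]
Visit Sofia → queue [Milan, Paris, Hanoi, Perth, Dakar]
Visit Milan → queue [Paris, Hanoi, Perth, Dakar]
Visit Paris → queue [Hanoi, Perth, Dakar]
Visit Hanoi → queue [Perth, Dakar]
Visit Perth → queue [Dakar]
Visit Dakar → queue []

Dubai Kigali Accra Bern Tokyo Minsk Lagos Quito Oslo Bogota Sofia Milan Paris Hanoi Perth Dakar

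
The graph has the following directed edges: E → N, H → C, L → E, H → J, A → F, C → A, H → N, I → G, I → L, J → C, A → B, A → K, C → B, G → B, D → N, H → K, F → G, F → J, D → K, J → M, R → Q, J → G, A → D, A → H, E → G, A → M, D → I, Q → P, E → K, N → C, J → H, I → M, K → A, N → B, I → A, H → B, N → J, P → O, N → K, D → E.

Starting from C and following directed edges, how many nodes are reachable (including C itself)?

14

BFS from C visits: C, A, B, D, F, H, K, M, E, I, N, G, J, L
Reachable nodes: 14 of 18 total.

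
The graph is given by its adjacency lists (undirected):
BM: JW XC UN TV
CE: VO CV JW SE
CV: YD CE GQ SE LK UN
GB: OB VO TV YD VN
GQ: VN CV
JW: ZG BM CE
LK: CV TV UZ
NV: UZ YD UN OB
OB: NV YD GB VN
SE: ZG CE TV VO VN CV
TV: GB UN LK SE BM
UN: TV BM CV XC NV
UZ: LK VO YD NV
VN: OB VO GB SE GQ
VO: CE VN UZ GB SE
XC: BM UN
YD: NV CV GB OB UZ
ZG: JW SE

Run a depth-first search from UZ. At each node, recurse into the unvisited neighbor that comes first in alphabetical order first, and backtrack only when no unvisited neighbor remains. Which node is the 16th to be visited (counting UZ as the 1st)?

Visit UZ
UZ → LK
LK → CV
CV → CE
CE → JW
JW → BM
BM → TV
TV → GB
GB → OB
OB → NV
NV → UN
UN → XC
NV → YD
OB → VN
VN → GQ
VN → SE
SE → VO
SE → ZG

Visit order: UZ, LK, CV, CE, JW, BM, TV, GB, OB, NV, UN, XC, YD, VN, GQ, SE, VO, ZG

SE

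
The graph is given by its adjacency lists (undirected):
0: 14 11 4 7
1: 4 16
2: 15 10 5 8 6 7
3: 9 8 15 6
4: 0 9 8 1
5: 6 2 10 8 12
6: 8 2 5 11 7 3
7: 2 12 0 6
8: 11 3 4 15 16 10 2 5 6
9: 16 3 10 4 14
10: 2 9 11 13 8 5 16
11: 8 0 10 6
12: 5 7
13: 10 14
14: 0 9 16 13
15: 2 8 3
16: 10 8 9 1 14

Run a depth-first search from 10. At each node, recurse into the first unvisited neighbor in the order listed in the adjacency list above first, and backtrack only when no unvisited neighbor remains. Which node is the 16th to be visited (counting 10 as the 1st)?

Visit 10
10 → 2
2 → 15
15 → 8
8 → 11
11 → 0
0 → 14
14 → 9
9 → 16
16 → 1
1 → 4
9 → 3
3 → 6
6 → 5
5 → 12
12 → 7
14 → 13

Visit order: 10, 2, 15, 8, 11, 0, 14, 9, 16, 1, 4, 3, 6, 5, 12, 7, 13

7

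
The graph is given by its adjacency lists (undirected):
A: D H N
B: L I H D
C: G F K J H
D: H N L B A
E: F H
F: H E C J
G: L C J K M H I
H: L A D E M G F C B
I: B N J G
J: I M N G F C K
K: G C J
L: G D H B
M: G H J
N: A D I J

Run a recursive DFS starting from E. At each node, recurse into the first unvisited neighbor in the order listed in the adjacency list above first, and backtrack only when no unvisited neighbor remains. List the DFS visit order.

Visit E
E → F
F → H
H → L
L → G
G → C
C → K
K → J
J → I
I → B
B → D
D → N
N → A
J → M

E, F, H, L, G, C, K, J, I, B, D, N, A, M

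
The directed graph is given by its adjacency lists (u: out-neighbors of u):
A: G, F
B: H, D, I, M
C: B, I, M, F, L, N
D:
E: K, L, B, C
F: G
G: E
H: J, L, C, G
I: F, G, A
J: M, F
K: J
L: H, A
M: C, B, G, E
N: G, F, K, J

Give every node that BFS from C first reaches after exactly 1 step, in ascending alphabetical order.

B, F, I, L, M, N

Level 0: C
Level 1: B, F, I, L, M, N
Level 2: A, D, E, G, H, J, K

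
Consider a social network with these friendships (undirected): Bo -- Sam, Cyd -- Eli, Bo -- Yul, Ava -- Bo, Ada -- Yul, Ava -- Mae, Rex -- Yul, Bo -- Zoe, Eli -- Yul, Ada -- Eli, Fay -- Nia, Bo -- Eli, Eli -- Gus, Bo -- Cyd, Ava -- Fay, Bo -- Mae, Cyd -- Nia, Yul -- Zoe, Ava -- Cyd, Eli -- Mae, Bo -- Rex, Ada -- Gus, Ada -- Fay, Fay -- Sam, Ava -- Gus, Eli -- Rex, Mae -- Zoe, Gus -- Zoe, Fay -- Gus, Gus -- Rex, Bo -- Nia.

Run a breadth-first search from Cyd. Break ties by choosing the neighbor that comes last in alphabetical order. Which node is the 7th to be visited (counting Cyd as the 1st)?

Yul

Visit Cyd; enqueue Nia, Eli, Bo, Ava → queue [Nia, Eli, Bo, Ava]
Visit Nia; enqueue Fay → queue [Eli, Bo, Ava, Fay]
Visit Eli; enqueue Yul, Rex, Mae, Gus, Ada → queue [Bo, Ava, Fay, Yul, Rex, Mae, Gus, Ada]
Visit Bo; enqueue Zoe, Sam → queue [Ava, Fay, Yul, Rex, Mae, Gus, Ada, Zoe, Sam]
Visit Ava → queue [Fay, Yul, Rex, Mae, Gus, Ada, Zoe, Sam]
Visit Fay → queue [Yul, Rex, Mae, Gus, Ada, Zoe, Sam]
Visit Yul → queue [Rex, Mae, Gus, Ada, Zoe, Sam]
Visit Rex → queue [Mae, Gus, Ada, Zoe, Sam]
Visit Mae → queue [Gus, Ada, Zoe, Sam]
Visit Gus → queue [Ada, Zoe, Sam]
Visit Ada → queue [Zoe, Sam]
Visit Zoe → queue [Sam]
Visit Sam → queue []

Visit order: Cyd, Nia, Eli, Bo, Ava, Fay, Yul, Rex, Mae, Gus, Ada, Zoe, Sam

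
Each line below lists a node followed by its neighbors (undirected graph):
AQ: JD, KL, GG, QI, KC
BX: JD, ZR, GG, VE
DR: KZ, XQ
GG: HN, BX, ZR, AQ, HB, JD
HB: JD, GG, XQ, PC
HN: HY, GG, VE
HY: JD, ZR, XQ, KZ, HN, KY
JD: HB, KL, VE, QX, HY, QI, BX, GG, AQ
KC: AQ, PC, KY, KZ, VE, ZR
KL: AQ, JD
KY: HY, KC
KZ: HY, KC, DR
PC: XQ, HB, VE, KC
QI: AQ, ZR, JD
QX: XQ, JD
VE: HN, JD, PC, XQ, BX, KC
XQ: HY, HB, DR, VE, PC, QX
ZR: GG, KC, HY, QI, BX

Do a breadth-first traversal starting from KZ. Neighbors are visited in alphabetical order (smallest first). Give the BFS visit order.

Visit KZ; enqueue DR, HY, KC → queue [DR, HY, KC]
Visit DR; enqueue XQ → queue [HY, KC, XQ]
Visit HY; enqueue HN, JD, KY, ZR → queue [KC, XQ, HN, JD, KY, ZR]
Visit KC; enqueue AQ, PC, VE → queue [XQ, HN, JD, KY, ZR, AQ, PC, VE]
Visit XQ; enqueue HB, QX → queue [HN, JD, KY, ZR, AQ, PC, VE, HB, QX]
Visit HN; enqueue GG → queue [JD, KY, ZR, AQ, PC, VE, HB, QX, GG]
Visit JD; enqueue BX, KL, QI → queue [KY, ZR, AQ, PC, VE, HB, QX, GG, BX, KL, QI]
Visit KY → queue [ZR, AQ, PC, VE, HB, QX, GG, BX, KL, QI]
Visit ZR → queue [AQ, PC, VE, HB, QX, GG, BX, KL, QI]
Visit AQ → queue [PC, VE, HB, QX, GG, BX, KL, QI]
Visit PC → queue [VE, HB, QX, GG, BX, KL, QI]
Visit VE → queue [HB, QX, GG, BX, KL, QI]
Visit HB → queue [QX, GG, BX, KL, QI]
Visit QX → queue [GG, BX, KL, QI]
Visit GG → queue [BX, KL, QI]
Visit BX → queue [KL, QI]
Visit KL → queue [QI]
Visit QI → queue []

KZ DR HY KC XQ HN JD KY ZR AQ PC VE HB QX GG BX KL QI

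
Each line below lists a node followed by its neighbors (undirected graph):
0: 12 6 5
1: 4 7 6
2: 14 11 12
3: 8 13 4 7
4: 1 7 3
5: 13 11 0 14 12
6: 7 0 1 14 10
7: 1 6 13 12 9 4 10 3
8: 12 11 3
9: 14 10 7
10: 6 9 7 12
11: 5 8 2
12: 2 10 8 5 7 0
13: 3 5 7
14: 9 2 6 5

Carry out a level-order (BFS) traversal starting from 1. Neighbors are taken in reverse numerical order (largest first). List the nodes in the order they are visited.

1 -> 7 -> 6 -> 4 -> 13 -> 12 -> 10 -> 9 -> 3 -> 14 -> 0 -> 5 -> 8 -> 2 -> 11

Visit 1; enqueue 7, 6, 4 → queue [7, 6, 4]
Visit 7; enqueue 13, 12, 10, 9, 3 → queue [6, 4, 13, 12, 10, 9, 3]
Visit 6; enqueue 14, 0 → queue [4, 13, 12, 10, 9, 3, 14, 0]
Visit 4 → queue [13, 12, 10, 9, 3, 14, 0]
Visit 13; enqueue 5 → queue [12, 10, 9, 3, 14, 0, 5]
Visit 12; enqueue 8, 2 → queue [10, 9, 3, 14, 0, 5, 8, 2]
Visit 10 → queue [9, 3, 14, 0, 5, 8, 2]
Visit 9 → queue [3, 14, 0, 5, 8, 2]
Visit 3 → queue [14, 0, 5, 8, 2]
Visit 14 → queue [0, 5, 8, 2]
Visit 0 → queue [5, 8, 2]
Visit 5; enqueue 11 → queue [8, 2, 11]
Visit 8 → queue [2, 11]
Visit 2 → queue [11]
Visit 11 → queue []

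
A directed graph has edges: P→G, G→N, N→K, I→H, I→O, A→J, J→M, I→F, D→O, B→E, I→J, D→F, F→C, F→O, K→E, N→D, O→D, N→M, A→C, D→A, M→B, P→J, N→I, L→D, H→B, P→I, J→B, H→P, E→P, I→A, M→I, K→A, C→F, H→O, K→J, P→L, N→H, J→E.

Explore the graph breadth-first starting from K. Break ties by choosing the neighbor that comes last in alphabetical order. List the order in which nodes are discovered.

Visit K; enqueue J, E, A → queue [J, E, A]
Visit J; enqueue M, B → queue [E, A, M, B]
Visit E; enqueue P → queue [A, M, B, P]
Visit A; enqueue C → queue [M, B, P, C]
Visit M; enqueue I → queue [B, P, C, I]
Visit B → queue [P, C, I]
Visit P; enqueue L, G → queue [C, I, L, G]
Visit C; enqueue F → queue [I, L, G, F]
Visit I; enqueue O, H → queue [L, G, F, O, H]
Visit L; enqueue D → queue [G, F, O, H, D]
Visit G; enqueue N → queue [F, O, H, D, N]
Visit F → queue [O, H, D, N]
Visit O → queue [H, D, N]
Visit H → queue [D, N]
Visit D → queue [N]
Visit N → queue []

K -> J -> E -> A -> M -> B -> P -> C -> I -> L -> G -> F -> O -> H -> D -> N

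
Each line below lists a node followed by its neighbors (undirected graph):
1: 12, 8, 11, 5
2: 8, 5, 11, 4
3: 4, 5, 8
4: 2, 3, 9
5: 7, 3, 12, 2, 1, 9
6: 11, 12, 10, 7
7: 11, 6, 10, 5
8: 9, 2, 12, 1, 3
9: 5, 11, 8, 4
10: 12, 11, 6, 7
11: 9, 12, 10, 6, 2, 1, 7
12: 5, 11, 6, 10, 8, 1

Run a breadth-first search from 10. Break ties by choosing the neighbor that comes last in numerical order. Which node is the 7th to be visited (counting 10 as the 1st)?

Visit 10; enqueue 12, 11, 7, 6 → queue [12, 11, 7, 6]
Visit 12; enqueue 8, 5, 1 → queue [11, 7, 6, 8, 5, 1]
Visit 11; enqueue 9, 2 → queue [7, 6, 8, 5, 1, 9, 2]
Visit 7 → queue [6, 8, 5, 1, 9, 2]
Visit 6 → queue [8, 5, 1, 9, 2]
Visit 8; enqueue 3 → queue [5, 1, 9, 2, 3]
Visit 5 → queue [1, 9, 2, 3]
Visit 1 → queue [9, 2, 3]
Visit 9; enqueue 4 → queue [2, 3, 4]
Visit 2 → queue [3, 4]
Visit 3 → queue [4]
Visit 4 → queue []

Visit order: 10, 12, 11, 7, 6, 8, 5, 1, 9, 2, 3, 4

5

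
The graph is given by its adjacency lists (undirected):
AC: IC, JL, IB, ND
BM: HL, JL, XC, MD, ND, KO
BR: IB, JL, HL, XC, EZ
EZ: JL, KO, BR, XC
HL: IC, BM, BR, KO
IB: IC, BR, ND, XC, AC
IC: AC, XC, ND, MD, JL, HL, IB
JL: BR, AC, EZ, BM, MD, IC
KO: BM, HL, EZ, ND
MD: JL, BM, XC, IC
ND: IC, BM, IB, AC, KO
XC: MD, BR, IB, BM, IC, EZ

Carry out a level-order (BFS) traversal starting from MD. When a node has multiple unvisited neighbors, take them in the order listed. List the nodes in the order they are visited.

Visit MD; enqueue JL, BM, XC, IC → queue [JL, BM, XC, IC]
Visit JL; enqueue BR, AC, EZ → queue [BM, XC, IC, BR, AC, EZ]
Visit BM; enqueue HL, ND, KO → queue [XC, IC, BR, AC, EZ, HL, ND, KO]
Visit XC; enqueue IB → queue [IC, BR, AC, EZ, HL, ND, KO, IB]
Visit IC → queue [BR, AC, EZ, HL, ND, KO, IB]
Visit BR → queue [AC, EZ, HL, ND, KO, IB]
Visit AC → queue [EZ, HL, ND, KO, IB]
Visit EZ → queue [HL, ND, KO, IB]
Visit HL → queue [ND, KO, IB]
Visit ND → queue [KO, IB]
Visit KO → queue [IB]
Visit IB → queue []

MD, JL, BM, XC, IC, BR, AC, EZ, HL, ND, KO, IB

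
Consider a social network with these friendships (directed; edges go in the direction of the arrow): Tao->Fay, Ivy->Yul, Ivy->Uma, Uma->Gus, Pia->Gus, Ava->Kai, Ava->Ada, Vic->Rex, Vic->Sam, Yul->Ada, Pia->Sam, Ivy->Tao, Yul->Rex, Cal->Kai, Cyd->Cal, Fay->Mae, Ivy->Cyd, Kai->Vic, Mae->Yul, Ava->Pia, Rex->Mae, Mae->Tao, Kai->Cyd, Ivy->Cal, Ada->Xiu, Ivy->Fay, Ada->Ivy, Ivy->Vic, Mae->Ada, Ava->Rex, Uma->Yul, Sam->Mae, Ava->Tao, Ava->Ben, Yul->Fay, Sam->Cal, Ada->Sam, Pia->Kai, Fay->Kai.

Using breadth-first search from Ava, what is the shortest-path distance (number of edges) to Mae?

Level 0: Ava
Level 1: Ada, Ben, Kai, Pia, Rex, Tao
Level 2: Cyd, Fay, Gus, Ivy, Mae, Sam, Vic, Xiu
Level 3: Cal, Uma, Yul
Mae first appears at level 2.

2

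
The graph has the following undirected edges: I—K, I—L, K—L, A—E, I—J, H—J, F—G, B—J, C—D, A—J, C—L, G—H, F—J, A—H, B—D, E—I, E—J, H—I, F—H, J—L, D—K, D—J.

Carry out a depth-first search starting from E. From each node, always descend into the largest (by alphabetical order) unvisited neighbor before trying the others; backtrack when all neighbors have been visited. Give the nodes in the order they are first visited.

E J L K I H G F A D C B

Visit E
E → J
J → L
L → K
K → I
I → H
H → G
G → F
H → A
K → D
D → C
D → B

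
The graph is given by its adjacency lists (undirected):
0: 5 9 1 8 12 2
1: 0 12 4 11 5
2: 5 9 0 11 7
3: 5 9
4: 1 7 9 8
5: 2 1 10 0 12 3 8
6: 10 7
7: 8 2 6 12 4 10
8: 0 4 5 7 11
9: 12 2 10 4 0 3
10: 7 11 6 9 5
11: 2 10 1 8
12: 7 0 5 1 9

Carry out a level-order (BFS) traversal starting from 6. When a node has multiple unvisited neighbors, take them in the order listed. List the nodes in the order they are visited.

Visit 6; enqueue 10, 7 → queue [10, 7]
Visit 10; enqueue 11, 9, 5 → queue [7, 11, 9, 5]
Visit 7; enqueue 8, 2, 12, 4 → queue [11, 9, 5, 8, 2, 12, 4]
Visit 11; enqueue 1 → queue [9, 5, 8, 2, 12, 4, 1]
Visit 9; enqueue 0, 3 → queue [5, 8, 2, 12, 4, 1, 0, 3]
Visit 5 → queue [8, 2, 12, 4, 1, 0, 3]
Visit 8 → queue [2, 12, 4, 1, 0, 3]
Visit 2 → queue [12, 4, 1, 0, 3]
Visit 12 → queue [4, 1, 0, 3]
Visit 4 → queue [1, 0, 3]
Visit 1 → queue [0, 3]
Visit 0 → queue [3]
Visit 3 → queue []

6 → 10 → 7 → 11 → 9 → 5 → 8 → 2 → 12 → 4 → 1 → 0 → 3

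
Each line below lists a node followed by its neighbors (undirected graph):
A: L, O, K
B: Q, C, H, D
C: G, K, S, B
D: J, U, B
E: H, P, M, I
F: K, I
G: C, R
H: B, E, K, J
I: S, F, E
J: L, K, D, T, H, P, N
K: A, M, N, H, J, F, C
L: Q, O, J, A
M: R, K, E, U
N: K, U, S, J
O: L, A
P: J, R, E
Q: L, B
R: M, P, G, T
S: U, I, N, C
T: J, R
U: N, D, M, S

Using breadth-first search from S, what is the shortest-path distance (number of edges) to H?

Level 0: S
Level 1: C, I, N, U
Level 2: B, D, E, F, G, J, K, M
Level 3: A, H, L, P, Q, R, T
Level 4: O
H first appears at level 3.

3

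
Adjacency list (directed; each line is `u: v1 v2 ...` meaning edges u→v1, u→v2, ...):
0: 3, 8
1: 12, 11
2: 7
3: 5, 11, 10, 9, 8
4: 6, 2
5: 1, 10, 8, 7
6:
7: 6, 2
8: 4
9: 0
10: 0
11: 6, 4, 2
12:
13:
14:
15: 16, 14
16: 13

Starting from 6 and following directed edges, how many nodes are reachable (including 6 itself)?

1

BFS from 6 visits: 6
Reachable nodes: 1 of 17 total.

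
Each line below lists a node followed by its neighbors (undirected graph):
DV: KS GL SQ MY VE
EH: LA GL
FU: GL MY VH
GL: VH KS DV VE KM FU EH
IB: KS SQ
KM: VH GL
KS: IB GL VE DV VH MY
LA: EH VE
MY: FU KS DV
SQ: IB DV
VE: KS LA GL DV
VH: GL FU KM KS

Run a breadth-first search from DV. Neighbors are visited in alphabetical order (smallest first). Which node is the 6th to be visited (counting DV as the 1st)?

VE

Visit DV; enqueue GL, KS, MY, SQ, VE → queue [GL, KS, MY, SQ, VE]
Visit GL; enqueue EH, FU, KM, VH → queue [KS, MY, SQ, VE, EH, FU, KM, VH]
Visit KS; enqueue IB → queue [MY, SQ, VE, EH, FU, KM, VH, IB]
Visit MY → queue [SQ, VE, EH, FU, KM, VH, IB]
Visit SQ → queue [VE, EH, FU, KM, VH, IB]
Visit VE; enqueue LA → queue [EH, FU, KM, VH, IB, LA]
Visit EH → queue [FU, KM, VH, IB, LA]
Visit FU → queue [KM, VH, IB, LA]
Visit KM → queue [VH, IB, LA]
Visit VH → queue [IB, LA]
Visit IB → queue [LA]
Visit LA → queue []

Visit order: DV, GL, KS, MY, SQ, VE, EH, FU, KM, VH, IB, LA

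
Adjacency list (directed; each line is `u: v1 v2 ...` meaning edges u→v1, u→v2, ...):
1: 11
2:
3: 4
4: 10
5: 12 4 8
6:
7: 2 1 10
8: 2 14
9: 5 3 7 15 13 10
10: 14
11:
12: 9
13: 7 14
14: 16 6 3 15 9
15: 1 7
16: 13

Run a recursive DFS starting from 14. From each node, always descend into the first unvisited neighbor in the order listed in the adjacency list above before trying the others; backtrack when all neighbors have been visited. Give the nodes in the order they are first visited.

14, 16, 13, 7, 2, 1, 11, 10, 6, 3, 4, 15, 9, 5, 12, 8

Visit 14
14 → 16
16 → 13
13 → 7
7 → 2
7 → 1
1 → 11
7 → 10
14 → 6
14 → 3
3 → 4
14 → 15
14 → 9
9 → 5
5 → 12
5 → 8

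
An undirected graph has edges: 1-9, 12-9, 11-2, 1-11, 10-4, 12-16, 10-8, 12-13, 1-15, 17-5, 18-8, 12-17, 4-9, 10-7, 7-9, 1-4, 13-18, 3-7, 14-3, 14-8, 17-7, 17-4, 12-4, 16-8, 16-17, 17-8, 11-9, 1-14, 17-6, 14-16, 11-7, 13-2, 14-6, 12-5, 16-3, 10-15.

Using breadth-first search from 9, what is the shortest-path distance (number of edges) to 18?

Level 0: 9
Level 1: 1, 4, 7, 11, 12
Level 2: 2, 3, 5, 10, 13, 14, 15, 16, 17
Level 3: 6, 8, 18
18 first appears at level 3.

3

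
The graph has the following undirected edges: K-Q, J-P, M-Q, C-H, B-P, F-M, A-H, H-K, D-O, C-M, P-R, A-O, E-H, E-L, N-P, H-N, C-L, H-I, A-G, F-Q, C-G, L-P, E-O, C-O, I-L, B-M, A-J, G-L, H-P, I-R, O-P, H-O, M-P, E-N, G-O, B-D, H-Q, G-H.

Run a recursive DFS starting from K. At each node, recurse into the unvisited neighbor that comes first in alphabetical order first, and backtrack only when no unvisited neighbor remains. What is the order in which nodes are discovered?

Visit K
K → H
H → A
A → G
G → C
C → L
L → E
E → N
N → P
P → B
B → D
D → O
B → M
M → F
F → Q
P → J
P → R
R → I

K -> H -> A -> G -> C -> L -> E -> N -> P -> B -> D -> O -> M -> F -> Q -> J -> R -> I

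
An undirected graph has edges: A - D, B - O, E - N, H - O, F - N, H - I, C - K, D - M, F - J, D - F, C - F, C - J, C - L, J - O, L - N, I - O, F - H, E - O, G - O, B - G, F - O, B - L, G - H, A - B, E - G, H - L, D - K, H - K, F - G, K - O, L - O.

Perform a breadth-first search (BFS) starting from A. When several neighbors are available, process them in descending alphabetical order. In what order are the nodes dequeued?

Visit A; enqueue D, B → queue [D, B]
Visit D; enqueue M, K, F → queue [B, M, K, F]
Visit B; enqueue O, L, G → queue [M, K, F, O, L, G]
Visit M → queue [K, F, O, L, G]
Visit K; enqueue H, C → queue [F, O, L, G, H, C]
Visit F; enqueue N, J → queue [O, L, G, H, C, N, J]
Visit O; enqueue I, E → queue [L, G, H, C, N, J, I, E]
Visit L → queue [G, H, C, N, J, I, E]
Visit G → queue [H, C, N, J, I, E]
Visit H → queue [C, N, J, I, E]
Visit C → queue [N, J, I, E]
Visit N → queue [J, I, E]
Visit J → queue [I, E]
Visit I → queue [E]
Visit E → queue []

A D B M K F O L G H C N J I E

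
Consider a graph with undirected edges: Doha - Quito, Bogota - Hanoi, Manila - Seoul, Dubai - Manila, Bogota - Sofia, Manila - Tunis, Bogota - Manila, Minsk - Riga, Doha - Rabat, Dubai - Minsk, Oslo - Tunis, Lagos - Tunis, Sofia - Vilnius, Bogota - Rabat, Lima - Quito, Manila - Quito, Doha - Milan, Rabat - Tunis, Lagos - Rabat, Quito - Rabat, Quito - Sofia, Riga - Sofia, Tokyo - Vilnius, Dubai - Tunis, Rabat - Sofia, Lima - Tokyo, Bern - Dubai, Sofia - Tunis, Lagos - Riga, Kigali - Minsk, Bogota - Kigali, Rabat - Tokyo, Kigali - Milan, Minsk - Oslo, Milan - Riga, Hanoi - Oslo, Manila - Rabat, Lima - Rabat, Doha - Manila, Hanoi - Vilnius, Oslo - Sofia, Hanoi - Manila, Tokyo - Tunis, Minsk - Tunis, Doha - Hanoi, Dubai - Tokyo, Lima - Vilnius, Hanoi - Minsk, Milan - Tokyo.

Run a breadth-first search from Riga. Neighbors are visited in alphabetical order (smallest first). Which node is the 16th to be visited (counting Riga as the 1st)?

Visit Riga; enqueue Lagos, Milan, Minsk, Sofia → queue [Lagos, Milan, Minsk, Sofia]
Visit Lagos; enqueue Rabat, Tunis → queue [Milan, Minsk, Sofia, Rabat, Tunis]
Visit Milan; enqueue Doha, Kigali, Tokyo → queue [Minsk, Sofia, Rabat, Tunis, Doha, Kigali, Tokyo]
Visit Minsk; enqueue Dubai, Hanoi, Oslo → queue [Sofia, Rabat, Tunis, Doha, Kigali, Tokyo, Dubai, Hanoi, Oslo]
Visit Sofia; enqueue Bogota, Quito, Vilnius → queue [Rabat, Tunis, Doha, Kigali, Tokyo, Dubai, Hanoi, Oslo, Bogota, Quito, Vilnius]
Visit Rabat; enqueue Lima, Manila → queue [Tunis, Doha, Kigali, Tokyo, Dubai, Hanoi, Oslo, Bogota, Quito, Vilnius, Lima, Manila]
Visit Tunis → queue [Doha, Kigali, Tokyo, Dubai, Hanoi, Oslo, Bogota, Quito, Vilnius, Lima, Manila]
Visit Doha → queue [Kigali, Tokyo, Dubai, Hanoi, Oslo, Bogota, Quito, Vilnius, Lima, Manila]
Visit Kigali → queue [Tokyo, Dubai, Hanoi, Oslo, Bogota, Quito, Vilnius, Lima, Manila]
Visit Tokyo → queue [Dubai, Hanoi, Oslo, Bogota, Quito, Vilnius, Lima, Manila]
Visit Dubai; enqueue Bern → queue [Hanoi, Oslo, Bogota, Quito, Vilnius, Lima, Manila, Bern]
Visit Hanoi → queue [Oslo, Bogota, Quito, Vilnius, Lima, Manila, Bern]
Visit Oslo → queue [Bogota, Quito, Vilnius, Lima, Manila, Bern]
Visit Bogota → queue [Quito, Vilnius, Lima, Manila, Bern]
Visit Quito → queue [Vilnius, Lima, Manila, Bern]
Visit Vilnius → queue [Lima, Manila, Bern]
Visit Lima → queue [Manila, Bern]
Visit Manila; enqueue Seoul → queue [Bern, Seoul]
Visit Bern → queue [Seoul]
Visit Seoul → queue []

Visit order: Riga, Lagos, Milan, Minsk, Sofia, Rabat, Tunis, Doha, Kigali, Tokyo, Dubai, Hanoi, Oslo, Bogota, Quito, Vilnius, Lima, Manila, Bern, Seoul

Vilnius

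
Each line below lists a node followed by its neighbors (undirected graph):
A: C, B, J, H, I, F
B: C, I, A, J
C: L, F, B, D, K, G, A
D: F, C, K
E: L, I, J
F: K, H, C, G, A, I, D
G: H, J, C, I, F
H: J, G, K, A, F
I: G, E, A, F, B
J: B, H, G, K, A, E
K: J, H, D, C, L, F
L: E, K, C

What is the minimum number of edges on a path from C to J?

Level 0: C
Level 1: A, B, D, F, G, K, L
Level 2: E, H, I, J
J first appears at level 2.

2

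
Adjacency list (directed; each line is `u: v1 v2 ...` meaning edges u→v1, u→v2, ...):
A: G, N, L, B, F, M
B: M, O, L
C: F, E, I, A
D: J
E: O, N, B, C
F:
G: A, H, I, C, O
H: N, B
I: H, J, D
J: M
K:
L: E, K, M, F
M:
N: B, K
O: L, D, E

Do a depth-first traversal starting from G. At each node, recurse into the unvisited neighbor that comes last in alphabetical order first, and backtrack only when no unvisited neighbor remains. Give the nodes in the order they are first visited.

Visit G
G → O
O → L
L → M
L → K
L → F
L → E
E → N
N → B
E → C
C → I
I → J
I → H
I → D
C → A

G → O → L → M → K → F → E → N → B → C → I → J → H → D → A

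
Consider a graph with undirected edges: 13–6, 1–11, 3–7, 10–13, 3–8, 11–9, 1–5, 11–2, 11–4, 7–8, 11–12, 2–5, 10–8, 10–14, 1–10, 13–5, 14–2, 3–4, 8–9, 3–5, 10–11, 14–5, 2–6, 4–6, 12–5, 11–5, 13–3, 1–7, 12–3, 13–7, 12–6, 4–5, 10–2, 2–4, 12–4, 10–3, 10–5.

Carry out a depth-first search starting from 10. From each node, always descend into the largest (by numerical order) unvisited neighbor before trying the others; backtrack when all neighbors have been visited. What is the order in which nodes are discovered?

Visit 10
10 → 14
14 → 5
5 → 13
13 → 7
7 → 8
8 → 9
9 → 11
11 → 12
12 → 6
6 → 4
4 → 3
4 → 2
11 → 1

10, 14, 5, 13, 7, 8, 9, 11, 12, 6, 4, 3, 2, 1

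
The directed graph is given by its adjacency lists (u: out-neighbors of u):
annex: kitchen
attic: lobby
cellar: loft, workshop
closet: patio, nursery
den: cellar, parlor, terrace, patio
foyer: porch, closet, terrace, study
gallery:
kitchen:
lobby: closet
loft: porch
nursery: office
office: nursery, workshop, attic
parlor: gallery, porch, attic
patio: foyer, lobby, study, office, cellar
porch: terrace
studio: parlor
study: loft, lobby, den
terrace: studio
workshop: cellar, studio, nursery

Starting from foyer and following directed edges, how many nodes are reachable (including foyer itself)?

17

BFS from foyer visits: foyer, porch, closet, terrace, study, patio, nursery, studio, loft, lobby, den, office, cellar, parlor, workshop, attic, gallery
Reachable nodes: 17 of 19 total.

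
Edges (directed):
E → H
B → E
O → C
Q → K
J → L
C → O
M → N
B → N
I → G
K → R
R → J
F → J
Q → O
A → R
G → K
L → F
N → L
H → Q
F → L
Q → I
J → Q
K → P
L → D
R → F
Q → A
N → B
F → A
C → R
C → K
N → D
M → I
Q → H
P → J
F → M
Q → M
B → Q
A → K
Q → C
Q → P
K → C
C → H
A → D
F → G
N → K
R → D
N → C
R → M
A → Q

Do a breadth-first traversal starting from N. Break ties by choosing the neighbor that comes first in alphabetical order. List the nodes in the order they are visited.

Visit N; enqueue B, C, D, K, L → queue [B, C, D, K, L]
Visit B; enqueue E, Q → queue [C, D, K, L, E, Q]
Visit C; enqueue H, O, R → queue [D, K, L, E, Q, H, O, R]
Visit D → queue [K, L, E, Q, H, O, R]
Visit K; enqueue P → queue [L, E, Q, H, O, R, P]
Visit L; enqueue F → queue [E, Q, H, O, R, P, F]
Visit E → queue [Q, H, O, R, P, F]
Visit Q; enqueue A, I, M → queue [H, O, R, P, F, A, I, M]
Visit H → queue [O, R, P, F, A, I, M]
Visit O → queue [R, P, F, A, I, M]
Visit R; enqueue J → queue [P, F, A, I, M, J]
Visit P → queue [F, A, I, M, J]
Visit F; enqueue G → queue [A, I, M, J, G]
Visit A → queue [I, M, J, G]
Visit I → queue [M, J, G]
Visit M → queue [J, G]
Visit J → queue [G]
Visit G → queue []

N, B, C, D, K, L, E, Q, H, O, R, P, F, A, I, M, J, G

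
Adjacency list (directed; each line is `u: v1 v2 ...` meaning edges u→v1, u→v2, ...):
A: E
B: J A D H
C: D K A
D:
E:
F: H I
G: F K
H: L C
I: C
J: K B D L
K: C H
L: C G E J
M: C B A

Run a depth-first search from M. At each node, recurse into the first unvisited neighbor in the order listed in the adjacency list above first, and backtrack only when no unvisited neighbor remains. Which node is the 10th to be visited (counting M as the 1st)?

Visit M
M → C
C → D
C → K
K → H
H → L
L → G
G → F
F → I
L → E
L → J
J → B
B → A

Visit order: M, C, D, K, H, L, G, F, I, E, J, B, A

E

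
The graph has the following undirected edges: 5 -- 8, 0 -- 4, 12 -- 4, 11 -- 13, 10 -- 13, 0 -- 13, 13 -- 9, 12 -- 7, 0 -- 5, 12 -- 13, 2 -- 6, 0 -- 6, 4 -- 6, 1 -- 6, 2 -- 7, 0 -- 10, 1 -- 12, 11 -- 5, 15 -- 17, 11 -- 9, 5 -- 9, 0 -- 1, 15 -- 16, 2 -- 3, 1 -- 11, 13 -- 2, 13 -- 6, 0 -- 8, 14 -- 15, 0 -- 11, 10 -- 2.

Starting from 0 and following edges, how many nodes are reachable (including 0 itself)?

14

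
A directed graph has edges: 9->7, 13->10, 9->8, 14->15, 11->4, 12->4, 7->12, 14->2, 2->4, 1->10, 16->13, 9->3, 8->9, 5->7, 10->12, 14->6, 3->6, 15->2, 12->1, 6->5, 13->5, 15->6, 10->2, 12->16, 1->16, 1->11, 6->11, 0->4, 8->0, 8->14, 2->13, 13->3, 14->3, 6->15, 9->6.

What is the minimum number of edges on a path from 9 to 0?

Level 0: 9
Level 1: 3, 6, 7, 8
Level 2: 0, 5, 11, 12, 14, 15
Level 3: 1, 2, 4, 16
Level 4: 10, 13
0 first appears at level 2.

2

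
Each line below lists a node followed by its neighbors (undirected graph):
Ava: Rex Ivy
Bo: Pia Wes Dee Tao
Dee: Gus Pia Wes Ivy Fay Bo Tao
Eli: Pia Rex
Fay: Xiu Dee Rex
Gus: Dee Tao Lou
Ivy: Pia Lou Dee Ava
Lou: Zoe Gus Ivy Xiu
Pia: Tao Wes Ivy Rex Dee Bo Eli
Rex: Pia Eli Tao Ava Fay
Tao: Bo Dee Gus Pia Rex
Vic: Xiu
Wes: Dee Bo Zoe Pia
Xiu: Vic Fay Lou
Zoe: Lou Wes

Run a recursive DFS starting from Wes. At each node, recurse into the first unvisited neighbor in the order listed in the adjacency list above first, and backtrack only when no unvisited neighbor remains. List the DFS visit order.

Visit Wes
Wes → Dee
Dee → Gus
Gus → Tao
Tao → Bo
Bo → Pia
Pia → Ivy
Ivy → Lou
Lou → Zoe
Lou → Xiu
Xiu → Vic
Xiu → Fay
Fay → Rex
Rex → Eli
Rex → Ava

Wes, Dee, Gus, Tao, Bo, Pia, Ivy, Lou, Zoe, Xiu, Vic, Fay, Rex, Eli, Ava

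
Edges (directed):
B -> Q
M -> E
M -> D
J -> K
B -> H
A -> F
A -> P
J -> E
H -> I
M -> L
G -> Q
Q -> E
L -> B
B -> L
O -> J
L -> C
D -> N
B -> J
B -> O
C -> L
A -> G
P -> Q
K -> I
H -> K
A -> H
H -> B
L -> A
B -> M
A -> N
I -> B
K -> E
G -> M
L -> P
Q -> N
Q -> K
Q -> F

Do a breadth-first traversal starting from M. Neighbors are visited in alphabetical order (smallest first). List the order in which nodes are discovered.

M, D, E, L, N, A, B, C, P, F, G, H, J, O, Q, I, K

Visit M; enqueue D, E, L → queue [D, E, L]
Visit D; enqueue N → queue [E, L, N]
Visit E → queue [L, N]
Visit L; enqueue A, B, C, P → queue [N, A, B, C, P]
Visit N → queue [A, B, C, P]
Visit A; enqueue F, G, H → queue [B, C, P, F, G, H]
Visit B; enqueue J, O, Q → queue [C, P, F, G, H, J, O, Q]
Visit C → queue [P, F, G, H, J, O, Q]
Visit P → queue [F, G, H, J, O, Q]
Visit F → queue [G, H, J, O, Q]
Visit G → queue [H, J, O, Q]
Visit H; enqueue I, K → queue [J, O, Q, I, K]
Visit J → queue [O, Q, I, K]
Visit O → queue [Q, I, K]
Visit Q → queue [I, K]
Visit I → queue [K]
Visit K → queue []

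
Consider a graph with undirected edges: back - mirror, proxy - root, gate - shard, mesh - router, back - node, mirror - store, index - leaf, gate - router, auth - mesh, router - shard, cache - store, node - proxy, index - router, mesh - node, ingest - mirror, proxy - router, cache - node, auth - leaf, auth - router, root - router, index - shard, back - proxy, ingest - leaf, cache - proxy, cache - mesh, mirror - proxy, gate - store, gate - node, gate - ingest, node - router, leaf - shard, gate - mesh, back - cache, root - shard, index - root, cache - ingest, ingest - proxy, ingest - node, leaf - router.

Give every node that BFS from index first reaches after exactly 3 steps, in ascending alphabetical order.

Level 0: index
Level 1: leaf, root, router, shard
Level 2: auth, gate, ingest, mesh, node, proxy
Level 3: back, cache, mirror, store

back, cache, mirror, store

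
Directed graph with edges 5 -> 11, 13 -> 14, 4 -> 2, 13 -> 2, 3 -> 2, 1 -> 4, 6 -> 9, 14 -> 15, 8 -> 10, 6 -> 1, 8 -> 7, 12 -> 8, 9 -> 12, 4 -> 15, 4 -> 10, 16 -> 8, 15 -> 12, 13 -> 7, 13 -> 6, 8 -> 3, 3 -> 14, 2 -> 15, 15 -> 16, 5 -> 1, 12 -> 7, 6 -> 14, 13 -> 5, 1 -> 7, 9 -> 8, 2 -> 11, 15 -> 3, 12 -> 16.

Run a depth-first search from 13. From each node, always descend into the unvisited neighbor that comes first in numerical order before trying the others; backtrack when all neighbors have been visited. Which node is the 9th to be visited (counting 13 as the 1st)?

8

Visit 13
13 → 2
2 → 11
2 → 15
15 → 3
3 → 14
15 → 12
12 → 7
12 → 8
8 → 10
12 → 16
13 → 5
5 → 1
1 → 4
13 → 6
6 → 9

Visit order: 13, 2, 11, 15, 3, 14, 12, 7, 8, 10, 16, 5, 1, 4, 6, 9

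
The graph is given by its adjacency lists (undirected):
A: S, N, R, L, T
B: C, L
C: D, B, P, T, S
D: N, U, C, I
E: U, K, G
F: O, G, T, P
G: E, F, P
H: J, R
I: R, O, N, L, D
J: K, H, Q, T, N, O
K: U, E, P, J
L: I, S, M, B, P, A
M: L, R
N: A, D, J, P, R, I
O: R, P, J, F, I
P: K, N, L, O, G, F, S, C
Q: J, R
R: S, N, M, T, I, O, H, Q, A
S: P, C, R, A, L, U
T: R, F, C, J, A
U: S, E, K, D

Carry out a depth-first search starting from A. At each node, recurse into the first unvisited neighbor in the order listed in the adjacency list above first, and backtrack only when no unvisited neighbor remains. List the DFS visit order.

Visit A
A → S
S → P
P → K
K → U
U → E
E → G
G → F
F → O
O → R
R → N
N → D
D → C
C → B
B → L
L → I
L → M
C → T
T → J
J → H
J → Q

A, S, P, K, U, E, G, F, O, R, N, D, C, B, L, I, M, T, J, H, Q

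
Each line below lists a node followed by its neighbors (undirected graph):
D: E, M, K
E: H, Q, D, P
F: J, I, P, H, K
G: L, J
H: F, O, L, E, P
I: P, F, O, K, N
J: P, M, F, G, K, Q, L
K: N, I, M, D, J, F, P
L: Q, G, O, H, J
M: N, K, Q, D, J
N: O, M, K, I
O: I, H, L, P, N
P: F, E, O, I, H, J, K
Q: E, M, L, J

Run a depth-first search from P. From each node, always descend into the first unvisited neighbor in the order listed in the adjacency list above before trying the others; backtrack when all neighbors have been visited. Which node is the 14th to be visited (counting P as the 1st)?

G

Visit P
P → F
F → J
J → M
M → N
N → O
O → I
I → K
K → D
D → E
E → H
H → L
L → Q
L → G

Visit order: P, F, J, M, N, O, I, K, D, E, H, L, Q, G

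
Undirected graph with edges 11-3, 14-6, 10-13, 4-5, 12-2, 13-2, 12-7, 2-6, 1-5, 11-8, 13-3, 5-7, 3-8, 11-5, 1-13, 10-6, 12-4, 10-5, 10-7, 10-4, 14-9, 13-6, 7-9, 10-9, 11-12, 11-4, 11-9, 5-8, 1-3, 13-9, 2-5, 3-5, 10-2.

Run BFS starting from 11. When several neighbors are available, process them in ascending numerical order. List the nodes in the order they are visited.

11 3 4 5 8 9 12 1 13 10 2 7 14 6

Visit 11; enqueue 3, 4, 5, 8, 9, 12 → queue [3, 4, 5, 8, 9, 12]
Visit 3; enqueue 1, 13 → queue [4, 5, 8, 9, 12, 1, 13]
Visit 4; enqueue 10 → queue [5, 8, 9, 12, 1, 13, 10]
Visit 5; enqueue 2, 7 → queue [8, 9, 12, 1, 13, 10, 2, 7]
Visit 8 → queue [9, 12, 1, 13, 10, 2, 7]
Visit 9; enqueue 14 → queue [12, 1, 13, 10, 2, 7, 14]
Visit 12 → queue [1, 13, 10, 2, 7, 14]
Visit 1 → queue [13, 10, 2, 7, 14]
Visit 13; enqueue 6 → queue [10, 2, 7, 14, 6]
Visit 10 → queue [2, 7, 14, 6]
Visit 2 → queue [7, 14, 6]
Visit 7 → queue [14, 6]
Visit 14 → queue [6]
Visit 6 → queue []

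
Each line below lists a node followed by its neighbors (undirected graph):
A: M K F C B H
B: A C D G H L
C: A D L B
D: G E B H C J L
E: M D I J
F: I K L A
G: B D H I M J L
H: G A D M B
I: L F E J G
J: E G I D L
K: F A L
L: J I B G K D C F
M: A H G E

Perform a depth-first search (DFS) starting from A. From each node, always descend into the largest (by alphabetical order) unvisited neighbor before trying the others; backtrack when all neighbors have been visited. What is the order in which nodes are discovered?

A M H G L K F I J E D C B

Visit A
A → M
M → H
H → G
G → L
L → K
K → F
F → I
I → J
J → E
E → D
D → C
C → B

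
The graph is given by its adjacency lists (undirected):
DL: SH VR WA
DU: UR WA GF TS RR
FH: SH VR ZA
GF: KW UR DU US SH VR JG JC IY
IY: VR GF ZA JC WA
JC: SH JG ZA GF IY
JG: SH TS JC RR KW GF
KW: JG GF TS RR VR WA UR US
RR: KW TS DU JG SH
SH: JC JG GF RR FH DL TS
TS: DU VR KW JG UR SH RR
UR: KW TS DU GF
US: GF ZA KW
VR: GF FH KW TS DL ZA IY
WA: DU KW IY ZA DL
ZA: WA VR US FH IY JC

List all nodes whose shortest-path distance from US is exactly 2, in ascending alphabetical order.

DU, FH, IY, JC, JG, RR, SH, TS, UR, VR, WA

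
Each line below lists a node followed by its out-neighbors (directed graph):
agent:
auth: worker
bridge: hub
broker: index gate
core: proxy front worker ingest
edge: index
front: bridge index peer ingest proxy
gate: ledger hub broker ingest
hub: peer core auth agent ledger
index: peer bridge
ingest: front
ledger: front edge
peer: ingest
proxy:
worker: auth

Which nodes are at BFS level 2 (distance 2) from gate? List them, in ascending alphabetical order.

agent, auth, core, edge, front, index, peer

Level 0: gate
Level 1: broker, hub, ingest, ledger
Level 2: agent, auth, core, edge, front, index, peer
Level 3: bridge, proxy, worker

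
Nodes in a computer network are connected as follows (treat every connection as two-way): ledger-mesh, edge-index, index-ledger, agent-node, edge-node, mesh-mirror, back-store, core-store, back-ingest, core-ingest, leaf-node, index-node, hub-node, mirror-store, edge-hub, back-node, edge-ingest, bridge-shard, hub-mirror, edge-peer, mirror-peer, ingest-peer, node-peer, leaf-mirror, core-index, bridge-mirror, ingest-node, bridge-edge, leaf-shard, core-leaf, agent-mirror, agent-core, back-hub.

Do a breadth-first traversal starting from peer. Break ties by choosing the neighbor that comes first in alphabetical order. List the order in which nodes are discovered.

peer, edge, ingest, mirror, node, bridge, hub, index, back, core, agent, leaf, mesh, store, shard, ledger

Visit peer; enqueue edge, ingest, mirror, node → queue [edge, ingest, mirror, node]
Visit edge; enqueue bridge, hub, index → queue [ingest, mirror, node, bridge, hub, index]
Visit ingest; enqueue back, core → queue [mirror, node, bridge, hub, index, back, core]
Visit mirror; enqueue agent, leaf, mesh, store → queue [node, bridge, hub, index, back, core, agent, leaf, mesh, store]
Visit node → queue [bridge, hub, index, back, core, agent, leaf, mesh, store]
Visit bridge; enqueue shard → queue [hub, index, back, core, agent, leaf, mesh, store, shard]
Visit hub → queue [index, back, core, agent, leaf, mesh, store, shard]
Visit index; enqueue ledger → queue [back, core, agent, leaf, mesh, store, shard, ledger]
Visit back → queue [core, agent, leaf, mesh, store, shard, ledger]
Visit core → queue [agent, leaf, mesh, store, shard, ledger]
Visit agent → queue [leaf, mesh, store, shard, ledger]
Visit leaf → queue [mesh, store, shard, ledger]
Visit mesh → queue [store, shard, ledger]
Visit store → queue [shard, ledger]
Visit shard → queue [ledger]
Visit ledger → queue []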